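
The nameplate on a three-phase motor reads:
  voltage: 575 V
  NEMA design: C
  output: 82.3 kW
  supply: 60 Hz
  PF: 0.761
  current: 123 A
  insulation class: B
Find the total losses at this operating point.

P_in = √3·V·I·cosφ = 1.732×575×123×0.761 = 93219 W
P_out = 82300 W
Losses = P_in − P_out = 93219 − 82300 = 10919 W

10.9 kW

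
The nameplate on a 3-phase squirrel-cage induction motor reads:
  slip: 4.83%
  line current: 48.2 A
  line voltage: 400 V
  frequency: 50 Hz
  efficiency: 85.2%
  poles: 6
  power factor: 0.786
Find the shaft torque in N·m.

224 N·m

P_in = √3·V·I·cosφ = 1.732 × 400 × 48.2 × 0.786 = 26247 W
P_out = η·P_in = 0.852 × 26247 = 22362 W
n_s = 120×50/6 = 1000 rpm; n = 1000×(1−0.0483) = 952 rpm
ω = 2π×952/60 = 99.69 rad/s
τ = P_out/ω = 22362/99.69 = 224 N·m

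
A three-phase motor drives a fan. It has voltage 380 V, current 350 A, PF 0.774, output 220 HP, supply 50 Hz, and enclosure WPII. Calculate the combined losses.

14.2 kW

P_in = √3·V·I·cosφ = 1.732×380×350×0.774 = 178296 W
P_out = 220×746 = 164120 W
Losses = P_in − P_out = 178296 − 164120 = 14176 W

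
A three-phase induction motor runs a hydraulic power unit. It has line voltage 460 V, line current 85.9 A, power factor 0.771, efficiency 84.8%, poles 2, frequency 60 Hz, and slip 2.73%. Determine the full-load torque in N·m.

P_in = √3·V·I·cosφ = 1.732 × 460 × 85.9 × 0.771 = 52766 W
P_out = η·P_in = 0.848 × 52766 = 44746 W
n_s = 120×60/2 = 3600 rpm; n = 3600×(1−0.0273) = 3502 rpm
ω = 2π×3502/60 = 366.7 rad/s
τ = P_out/ω = 44746/366.7 = 122 N·m

122 N·m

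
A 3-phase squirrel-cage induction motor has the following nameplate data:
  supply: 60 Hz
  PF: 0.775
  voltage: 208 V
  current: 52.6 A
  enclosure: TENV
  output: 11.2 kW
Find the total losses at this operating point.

P_in = √3·V·I·cosφ = 1.732×208×52.6×0.775 = 14686 W
P_out = 11200 W
Losses = P_in − P_out = 14686 − 11200 = 3486 W

3490 W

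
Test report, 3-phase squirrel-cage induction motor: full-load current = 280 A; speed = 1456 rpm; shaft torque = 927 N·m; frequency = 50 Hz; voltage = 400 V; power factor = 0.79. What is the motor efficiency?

92.2 %

ω = 2π × 1456/60 = 152.5 rad/s; P_out = τω = 927 × 152.5 = 141368 W
P_in = √3·V_L·I_L·cosφ = 1.732 × 400 × 280 × 0.79 = 153247 W
η = P_out / P_in = 141368 / 153247 = 0.922 = 92.2%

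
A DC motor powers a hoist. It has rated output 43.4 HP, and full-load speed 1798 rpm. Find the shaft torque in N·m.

172 N·m

P_out = 43.4 × 746 = 32376 W
ω = 2π × 1798/60 = 188.3 rad/s
τ = P_out/ω = 32376/188.3 = 172 N·m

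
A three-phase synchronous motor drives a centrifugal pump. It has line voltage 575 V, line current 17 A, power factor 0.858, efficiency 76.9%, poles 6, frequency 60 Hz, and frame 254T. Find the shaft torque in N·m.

88.9 N·m

P_in = √3·V·I·cosφ = 1.732 × 575 × 17 × 0.858 = 14526 W
P_out = η·P_in = 0.769 × 14526 = 11170 W
n = n_s = 120×60/6 = 1200 rpm (synchronous)
ω = 2π×1200/60 = 125.7 rad/s
τ = P_out/ω = 11170/125.7 = 88.9 N·m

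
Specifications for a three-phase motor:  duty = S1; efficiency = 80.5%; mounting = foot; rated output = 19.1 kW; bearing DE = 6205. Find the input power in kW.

23.7 kW

P_out = 19100 W
P_in = P_out/η = 19100/0.805 = 23727 W = 23.7 kW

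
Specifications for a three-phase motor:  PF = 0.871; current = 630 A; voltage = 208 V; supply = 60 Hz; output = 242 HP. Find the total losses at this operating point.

17200 W

P_in = √3·V·I·cosφ = 1.732×208×630×0.871 = 197683 W
P_out = 242×746 = 180532 W
Losses = P_in − P_out = 197683 − 180532 = 17151 W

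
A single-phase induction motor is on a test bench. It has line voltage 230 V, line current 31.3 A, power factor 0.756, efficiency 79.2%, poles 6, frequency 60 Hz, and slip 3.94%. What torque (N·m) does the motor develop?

35.7 N·m

P_in = V·I·cosφ = 230 × 31.3 × 0.756 = 5442 W
P_out = η·P_in = 0.792 × 5442 = 4310 W
n_s = 120×60/6 = 1200 rpm; n = 1200×(1−0.0394) = 1153 rpm
ω = 2π×1153/60 = 120.7 rad/s
τ = P_out/ω = 4310/120.7 = 35.7 N·m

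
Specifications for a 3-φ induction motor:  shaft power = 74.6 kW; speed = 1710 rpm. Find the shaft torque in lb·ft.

ω = 2π × 1710/60 = 179.1 rad/s
τ = P/ω = 74600/179.1 = 416.5 N·m
In lb·ft: 416.5/1.356 = 307 lb·ft

307 lb·ft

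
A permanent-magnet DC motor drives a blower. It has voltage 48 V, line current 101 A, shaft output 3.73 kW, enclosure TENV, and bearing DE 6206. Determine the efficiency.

76.9 %

P_out = 3.73 kW = 3730 W
P_in = V·I = 48 × 101 = 4848 W
η = P_out / P_in = 3730 / 4848 = 0.769 = 76.9%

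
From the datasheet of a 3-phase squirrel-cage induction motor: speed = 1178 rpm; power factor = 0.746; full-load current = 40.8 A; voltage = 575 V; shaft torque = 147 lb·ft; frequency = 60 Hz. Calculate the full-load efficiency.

τ = 147 lb·ft × 1.356 = 199.3 N·m
ω = 2π × 1178/60 = 123.4 rad/s; P_out = τω = 199.3 × 123.4 = 24594 W
P_in = √3·V_L·I_L·cosφ = 1.732 × 575 × 40.8 × 0.746 = 30312 W
η = P_out / P_in = 24594 / 30312 = 0.811 = 81.1%

81.1 %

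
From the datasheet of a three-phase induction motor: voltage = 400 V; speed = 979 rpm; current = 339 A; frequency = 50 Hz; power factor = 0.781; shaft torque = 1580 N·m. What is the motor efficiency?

88.3 %

ω = 2π × 979/60 = 102.5 rad/s; P_out = τω = 1580 × 102.5 = 161950 W
P_in = √3·V_L·I_L·cosφ = 1.732 × 400 × 339 × 0.781 = 183425 W
η = P_out / P_in = 161950 / 183425 = 0.883 = 88.3%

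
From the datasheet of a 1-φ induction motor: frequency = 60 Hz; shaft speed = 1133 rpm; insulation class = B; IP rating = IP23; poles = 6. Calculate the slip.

n_s = 120f/p = 120×60/6 = 1200 rpm
s = (n_s − n)/n_s = (1200 − 1133)/1200 = 0.0558

5.58 %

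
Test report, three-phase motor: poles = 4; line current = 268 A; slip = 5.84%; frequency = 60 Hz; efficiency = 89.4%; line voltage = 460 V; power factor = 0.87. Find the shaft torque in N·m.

936 N·m

P_in = √3·V·I·cosφ = 1.732 × 460 × 268 × 0.87 = 185763 W
P_out = η·P_in = 0.894 × 185763 = 166072 W
n_s = 120×60/4 = 1800 rpm; n = 1800×(1−0.0584) = 1695 rpm
ω = 2π×1695/60 = 177.5 rad/s
τ = P_out/ω = 166072/177.5 = 936 N·m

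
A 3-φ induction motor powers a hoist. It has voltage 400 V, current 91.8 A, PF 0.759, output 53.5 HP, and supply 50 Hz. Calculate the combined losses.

P_in = √3·V·I·cosφ = 1.732×400×91.8×0.759 = 48272 W
P_out = 53.5×746 = 39911 W
Losses = P_in − P_out = 48272 − 39911 = 8361 W

8360 W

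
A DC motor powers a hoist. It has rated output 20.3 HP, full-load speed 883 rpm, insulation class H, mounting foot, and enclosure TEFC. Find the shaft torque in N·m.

P_out = 20.3 × 746 = 15144 W
ω = 2π × 883/60 = 92.47 rad/s
τ = P_out/ω = 15144/92.47 = 164 N·m

164 N·m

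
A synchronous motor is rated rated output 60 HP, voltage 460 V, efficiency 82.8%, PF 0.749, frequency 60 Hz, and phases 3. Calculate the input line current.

90.6 A

P_out = 60 × 746 = 44760 W
P_in = P_out / η = 44760 / 0.828 = 54058 W
I_L = P_in / (√3·V_L·cosφ) = 54058 / (1.732 × 460 × 0.749) = 90.6 A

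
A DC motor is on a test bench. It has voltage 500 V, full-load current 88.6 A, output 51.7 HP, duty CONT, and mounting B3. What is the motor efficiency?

P_out = 51.7 × 746 = 38568 W
P_in = V·I = 500 × 88.6 = 44300 W
η = P_out / P_in = 38568 / 44300 = 0.871 = 87.1%

87.1 %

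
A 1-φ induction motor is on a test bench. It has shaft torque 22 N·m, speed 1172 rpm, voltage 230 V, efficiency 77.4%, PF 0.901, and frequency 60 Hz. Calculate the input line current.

16.8 A

ω = 2π×1172/60 = 122.7 rad/s; P_out = τω = 22 × 122.7 = 2699 W
P_in = P_out / η = 2699 / 0.774 = 3487 W
I = P_in / (V·cosφ) = 3487 / (230 × 0.901) = 16.8 A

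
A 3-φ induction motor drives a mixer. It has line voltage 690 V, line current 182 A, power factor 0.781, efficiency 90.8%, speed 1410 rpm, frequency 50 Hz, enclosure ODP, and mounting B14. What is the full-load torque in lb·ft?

770 lb·ft

P_in = √3·V·I·cosφ = 1.732 × 690 × 182 × 0.781 = 169871 W
P_out = η·P_in = 0.908 × 169871 = 154243 W
n = 1410 rpm
ω = 2π×1410/60 = 147.7 rad/s
τ = P_out/ω = 154243/147.7 = 1044 N·m
In lb·ft: 1044/1.356 = 770 lb·ft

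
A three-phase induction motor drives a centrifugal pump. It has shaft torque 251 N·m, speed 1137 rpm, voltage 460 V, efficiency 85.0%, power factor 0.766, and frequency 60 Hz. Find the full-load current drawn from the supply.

ω = 2π×1137/60 = 119.1 rad/s; P_out = τω = 251 × 119.1 = 29894 W
P_in = P_out / η = 29894 / 0.850 = 35169 W
I_L = P_in / (√3·V_L·cosφ) = 35169 / (1.732 × 460 × 0.766) = 57.6 A

57.6 A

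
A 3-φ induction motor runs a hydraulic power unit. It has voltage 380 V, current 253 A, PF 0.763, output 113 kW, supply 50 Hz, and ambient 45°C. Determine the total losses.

14100 W

P_in = √3·V·I·cosφ = 1.732×380×253×0.763 = 127051 W
P_out = 113000 W
Losses = P_in − P_out = 127051 − 113000 = 14051 W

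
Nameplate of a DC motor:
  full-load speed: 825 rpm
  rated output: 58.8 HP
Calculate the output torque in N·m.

508 N·m

P_out = 58.8 × 746 = 43865 W
ω = 2π × 825/60 = 86.39 rad/s
τ = P_out/ω = 43865/86.39 = 508 N·m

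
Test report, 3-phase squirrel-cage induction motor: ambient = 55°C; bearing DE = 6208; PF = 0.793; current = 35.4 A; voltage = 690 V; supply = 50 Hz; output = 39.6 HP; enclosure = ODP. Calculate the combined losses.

4010 W

P_in = √3·V·I·cosφ = 1.732×690×35.4×0.793 = 33549 W
P_out = 39.6×746 = 29542 W
Losses = P_in − P_out = 33549 − 29542 = 4007 W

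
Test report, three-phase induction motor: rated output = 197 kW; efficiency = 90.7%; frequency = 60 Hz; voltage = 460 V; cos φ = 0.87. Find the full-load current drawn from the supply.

P_out = 197 kW = 197000 W
P_in = P_out / η = 197000 / 0.907 = 217200 W
I_L = P_in / (√3·V_L·cosφ) = 217200 / (1.732 × 460 × 0.87) = 313 A

313 A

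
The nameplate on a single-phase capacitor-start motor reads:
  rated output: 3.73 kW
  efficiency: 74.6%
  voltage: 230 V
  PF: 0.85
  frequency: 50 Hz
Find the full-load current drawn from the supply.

25.6 A

P_out = 3.73 kW = 3730 W
P_in = P_out / η = 3730 / 0.746 = 5000 W
I = P_in / (V·cosφ) = 5000 / (230 × 0.85) = 25.6 A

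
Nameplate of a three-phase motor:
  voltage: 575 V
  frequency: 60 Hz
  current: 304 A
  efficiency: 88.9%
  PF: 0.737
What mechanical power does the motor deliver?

198 kW

P_in = √3·V·I·cosφ = 1.732 × 575 × 304 × 0.737 = 223129 W
P_out = η·P_in = 0.889 × 223129 = 198362 W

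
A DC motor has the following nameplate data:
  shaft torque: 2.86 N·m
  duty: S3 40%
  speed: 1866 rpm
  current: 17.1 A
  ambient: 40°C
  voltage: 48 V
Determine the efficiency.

ω = 2π × 1866/60 = 195.4 rad/s; P_out = τω = 2.86 × 195.4 = 559 W
P_in = V·I = 48 × 17.1 = 821 W
η = P_out / P_in = 559 / 821 = 0.681 = 68.1%

68.1 %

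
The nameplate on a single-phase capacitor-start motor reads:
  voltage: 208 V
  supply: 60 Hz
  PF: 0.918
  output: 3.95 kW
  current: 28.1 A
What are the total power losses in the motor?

P_in = V·I·cosφ = 208×28.1×0.918 = 5366 W
P_out = 3950 W
Losses = P_in − P_out = 5366 − 3950 = 1416 W

1420 W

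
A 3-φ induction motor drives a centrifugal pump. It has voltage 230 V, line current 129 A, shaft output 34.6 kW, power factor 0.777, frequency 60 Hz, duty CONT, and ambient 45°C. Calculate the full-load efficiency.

P_out = 34.6 kW = 34600 W
P_in = √3·V_L·I_L·cosφ = 1.732 × 230 × 129 × 0.777 = 39929 W
η = P_out / P_in = 34600 / 39929 = 0.867 = 86.7%

86.7 %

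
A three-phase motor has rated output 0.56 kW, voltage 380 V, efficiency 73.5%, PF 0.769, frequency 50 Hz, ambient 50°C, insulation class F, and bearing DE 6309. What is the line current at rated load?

P_out = 0.56 kW = 560 W
P_in = P_out / η = 560 / 0.735 = 762 W
I_L = P_in / (√3·V_L·cosφ) = 762 / (1.732 × 380 × 0.769) = 1.51 A

1.51 A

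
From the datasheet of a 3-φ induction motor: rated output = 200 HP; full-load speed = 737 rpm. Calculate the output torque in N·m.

1930 N·m

P_out = 200 × 746 = 149200 W
ω = 2π × 737/60 = 77.18 rad/s
τ = P_out/ω = 149200/77.18 = 1930 N·m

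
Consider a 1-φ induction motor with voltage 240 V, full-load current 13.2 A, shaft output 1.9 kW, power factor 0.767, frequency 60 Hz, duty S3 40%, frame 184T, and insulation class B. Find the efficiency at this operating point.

P_out = 1.9 kW = 1900 W
P_in = V·I·cosφ = 240 × 13.2 × 0.767 = 2430 W
η = P_out / P_in = 1900 / 2430 = 0.782 = 78.2%

78.2 %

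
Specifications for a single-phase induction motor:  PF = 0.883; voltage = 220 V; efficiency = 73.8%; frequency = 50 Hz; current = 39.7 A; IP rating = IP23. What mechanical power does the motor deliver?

5.69 kW

P_in = V·I·cosφ = 220 × 39.7 × 0.883 = 7712 W
P_out = η·P_in = 0.738 × 7712 = 5691 W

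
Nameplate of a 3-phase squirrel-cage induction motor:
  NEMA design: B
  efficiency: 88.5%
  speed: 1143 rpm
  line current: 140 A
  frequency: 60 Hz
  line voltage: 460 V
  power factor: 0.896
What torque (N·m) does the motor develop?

739 N·m

P_in = √3·V·I·cosφ = 1.732 × 460 × 140 × 0.896 = 99941 W
P_out = η·P_in = 0.885 × 99941 = 88448 W
n = 1143 rpm
ω = 2π×1143/60 = 119.7 rad/s
τ = P_out/ω = 88448/119.7 = 739 N·m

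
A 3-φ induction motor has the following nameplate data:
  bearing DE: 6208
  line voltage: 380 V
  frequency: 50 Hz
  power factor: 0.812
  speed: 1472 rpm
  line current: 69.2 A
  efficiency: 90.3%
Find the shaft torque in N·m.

P_in = √3·V·I·cosφ = 1.732 × 380 × 69.2 × 0.812 = 36982 W
P_out = η·P_in = 0.903 × 36982 = 33395 W
n = 1472 rpm
ω = 2π×1472/60 = 154.1 rad/s
τ = P_out/ω = 33395/154.1 = 217 N·m

217 N·m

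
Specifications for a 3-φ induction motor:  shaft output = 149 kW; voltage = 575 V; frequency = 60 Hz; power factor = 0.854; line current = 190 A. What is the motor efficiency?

92.2 %

P_out = 149 kW = 149000 W
P_in = √3·V_L·I_L·cosφ = 1.732 × 575 × 190 × 0.854 = 161595 W
η = P_out / P_in = 149000 / 161595 = 0.922 = 92.2%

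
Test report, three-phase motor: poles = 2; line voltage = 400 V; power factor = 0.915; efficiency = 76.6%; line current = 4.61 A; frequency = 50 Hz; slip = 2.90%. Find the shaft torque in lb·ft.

5.41 lb·ft

P_in = √3·V·I·cosφ = 1.732 × 400 × 4.61 × 0.915 = 2922 W
P_out = η·P_in = 0.766 × 2922 = 2238 W
n_s = 120×50/2 = 3000 rpm; n = 3000×(1−0.029) = 2913 rpm
ω = 2π×2913/60 = 305 rad/s
τ = P_out/ω = 2238/305 = 7.338 N·m
In lb·ft: 7.338/1.356 = 5.41 lb·ft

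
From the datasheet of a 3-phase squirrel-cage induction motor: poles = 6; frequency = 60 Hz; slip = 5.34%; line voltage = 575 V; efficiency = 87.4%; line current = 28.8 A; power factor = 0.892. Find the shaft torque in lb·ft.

P_in = √3·V·I·cosφ = 1.732 × 575 × 28.8 × 0.892 = 25584 W
P_out = η·P_in = 0.874 × 25584 = 22360 W
n_s = 120×60/6 = 1200 rpm; n = 1200×(1−0.0534) = 1136 rpm
ω = 2π×1136/60 = 119 rad/s
τ = P_out/ω = 22360/119 = 187.9 N·m
In lb·ft: 187.9/1.356 = 139 lb·ft

139 lb·ft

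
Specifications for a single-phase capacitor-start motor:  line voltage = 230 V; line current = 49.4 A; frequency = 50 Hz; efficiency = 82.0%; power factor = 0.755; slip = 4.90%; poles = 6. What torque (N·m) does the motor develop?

P_in = V·I·cosφ = 230 × 49.4 × 0.755 = 8578 W
P_out = η·P_in = 0.82 × 8578 = 7034 W
n_s = 120×50/6 = 1000 rpm; n = 1000×(1−0.049) = 951 rpm
ω = 2π×951/60 = 99.59 rad/s
τ = P_out/ω = 7034/99.59 = 70.6 N·m

70.6 N·m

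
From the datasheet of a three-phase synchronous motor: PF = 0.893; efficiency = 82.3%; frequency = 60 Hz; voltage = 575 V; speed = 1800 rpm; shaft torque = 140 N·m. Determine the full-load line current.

ω = 2π×1800/60 = 188.5 rad/s; P_out = τω = 140 × 188.5 = 26390 W
P_in = P_out / η = 26390 / 0.823 = 32066 W
I_L = P_in / (√3·V_L·cosφ) = 32066 / (1.732 × 575 × 0.893) = 36.1 A

36.1 A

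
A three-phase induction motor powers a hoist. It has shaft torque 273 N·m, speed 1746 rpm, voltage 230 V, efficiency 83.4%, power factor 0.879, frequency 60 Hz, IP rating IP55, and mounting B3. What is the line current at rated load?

ω = 2π×1746/60 = 182.8 rad/s; P_out = τω = 273 × 182.8 = 49904 W
P_in = P_out / η = 49904 / 0.834 = 59837 W
I_L = P_in / (√3·V_L·cosφ) = 59837 / (1.732 × 230 × 0.879) = 171 A

171 A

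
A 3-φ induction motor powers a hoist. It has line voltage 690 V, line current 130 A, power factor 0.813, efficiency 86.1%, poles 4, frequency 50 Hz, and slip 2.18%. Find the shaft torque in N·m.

708 N·m

P_in = √3·V·I·cosφ = 1.732 × 690 × 130 × 0.813 = 126308 W
P_out = η·P_in = 0.861 × 126308 = 108751 W
n_s = 120×50/4 = 1500 rpm; n = 1500×(1−0.0218) = 1467 rpm
ω = 2π×1467/60 = 153.6 rad/s
τ = P_out/ω = 108751/153.6 = 708 N·m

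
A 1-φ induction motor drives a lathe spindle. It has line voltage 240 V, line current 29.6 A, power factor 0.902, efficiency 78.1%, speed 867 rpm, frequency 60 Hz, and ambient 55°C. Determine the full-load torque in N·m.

P_in = V·I·cosφ = 240 × 29.6 × 0.902 = 6408 W
P_out = η·P_in = 0.781 × 6408 = 5005 W
n = 867 rpm
ω = 2π×867/60 = 90.79 rad/s
τ = P_out/ω = 5005/90.79 = 55.1 N·m

55.1 N·m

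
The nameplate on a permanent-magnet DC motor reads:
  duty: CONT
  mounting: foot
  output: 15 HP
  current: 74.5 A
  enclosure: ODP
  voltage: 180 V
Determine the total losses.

2.22 kW

P_in = V·I = 180×74.5 = 13410 W
P_out = 15×746 = 11190 W
Losses = P_in − P_out = 13410 − 11190 = 2220 W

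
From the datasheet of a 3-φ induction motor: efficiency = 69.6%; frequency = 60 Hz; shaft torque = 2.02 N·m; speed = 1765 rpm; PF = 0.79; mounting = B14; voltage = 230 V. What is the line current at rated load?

1.7 A

ω = 2π×1765/60 = 184.8 rad/s; P_out = τω = 2.02 × 184.8 = 373 W
P_in = P_out / η = 373 / 0.696 = 536 W
I_L = P_in / (√3·V_L·cosφ) = 536 / (1.732 × 230 × 0.79) = 1.7 A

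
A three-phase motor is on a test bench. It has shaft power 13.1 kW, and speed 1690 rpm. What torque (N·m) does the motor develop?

74 N·m

ω = 2π × 1690/60 = 177 rad/s
τ = P/ω = 13100/177 = 74 N·m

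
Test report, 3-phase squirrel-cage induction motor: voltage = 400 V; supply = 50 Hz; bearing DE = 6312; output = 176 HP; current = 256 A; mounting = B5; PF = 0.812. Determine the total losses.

12700 W

P_in = √3·V·I·cosφ = 1.732×400×256×0.812 = 144014 W
P_out = 176×746 = 131296 W
Losses = P_in − P_out = 144014 − 131296 = 12718 W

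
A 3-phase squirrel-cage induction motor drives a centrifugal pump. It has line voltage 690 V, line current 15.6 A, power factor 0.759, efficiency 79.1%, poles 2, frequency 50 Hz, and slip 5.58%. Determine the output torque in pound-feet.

P_in = √3·V·I·cosφ = 1.732 × 690 × 15.6 × 0.759 = 14150 W
P_out = η·P_in = 0.791 × 14150 = 11193 W
n_s = 120×50/2 = 3000 rpm; n = 3000×(1−0.0558) = 2833 rpm
ω = 2π×2833/60 = 296.7 rad/s
τ = P_out/ω = 11193/296.7 = 37.72 N·m
In lb·ft: 37.72/1.356 = 27.8 lb·ft

27.8 lb·ft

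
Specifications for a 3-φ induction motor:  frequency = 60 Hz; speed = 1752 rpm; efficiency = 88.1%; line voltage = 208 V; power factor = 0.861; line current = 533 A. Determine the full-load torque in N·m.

P_in = √3·V·I·cosφ = 1.732 × 208 × 533 × 0.861 = 165326 W
P_out = η·P_in = 0.881 × 165326 = 145652 W
n = 1752 rpm
ω = 2π×1752/60 = 183.5 rad/s
τ = P_out/ω = 145652/183.5 = 794 N·m

794 N·m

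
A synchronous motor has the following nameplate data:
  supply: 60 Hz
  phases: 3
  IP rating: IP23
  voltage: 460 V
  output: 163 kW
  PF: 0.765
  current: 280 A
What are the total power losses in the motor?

P_in = √3·V·I·cosφ = 1.732×460×280×0.765 = 170657 W
P_out = 163000 W
Losses = P_in − P_out = 170657 − 163000 = 7657 W

7660 W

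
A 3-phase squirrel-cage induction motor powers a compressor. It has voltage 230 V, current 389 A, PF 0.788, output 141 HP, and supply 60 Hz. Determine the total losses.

16.9 kW

P_in = √3·V·I·cosφ = 1.732×230×389×0.788 = 122110 W
P_out = 141×746 = 105186 W
Losses = P_in − P_out = 122110 − 105186 = 16924 W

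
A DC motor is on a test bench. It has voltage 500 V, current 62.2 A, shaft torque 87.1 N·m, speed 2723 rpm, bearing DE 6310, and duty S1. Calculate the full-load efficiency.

79.9 %

ω = 2π × 2723/60 = 285.2 rad/s; P_out = τω = 87.1 × 285.2 = 24841 W
P_in = V·I = 500 × 62.2 = 31100 W
η = P_out / P_in = 24841 / 31100 = 0.799 = 79.9%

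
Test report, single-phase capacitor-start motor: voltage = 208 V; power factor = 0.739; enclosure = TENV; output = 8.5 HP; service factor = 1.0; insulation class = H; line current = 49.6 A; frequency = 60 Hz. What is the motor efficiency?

83.2 %

P_out = 8.5 × 746 = 6341 W
P_in = V·I·cosφ = 208 × 49.6 × 0.739 = 7624 W
η = P_out / P_in = 6341 / 7624 = 0.832 = 83.2%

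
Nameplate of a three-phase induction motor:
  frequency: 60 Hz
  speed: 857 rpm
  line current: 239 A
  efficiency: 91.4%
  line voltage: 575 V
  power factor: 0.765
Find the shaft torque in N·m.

1850 N·m

P_in = √3·V·I·cosφ = 1.732 × 575 × 239 × 0.765 = 182085 W
P_out = η·P_in = 0.914 × 182085 = 166426 W
n = 857 rpm
ω = 2π×857/60 = 89.74 rad/s
τ = P_out/ω = 166426/89.74 = 1850 N·m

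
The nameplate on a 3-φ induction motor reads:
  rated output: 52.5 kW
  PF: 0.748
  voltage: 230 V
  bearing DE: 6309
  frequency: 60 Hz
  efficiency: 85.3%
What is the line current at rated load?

207 A

P_out = 52.5 kW = 52500 W
P_in = P_out / η = 52500 / 0.853 = 61547 W
I_L = P_in / (√3·V_L·cosφ) = 61547 / (1.732 × 230 × 0.748) = 207 A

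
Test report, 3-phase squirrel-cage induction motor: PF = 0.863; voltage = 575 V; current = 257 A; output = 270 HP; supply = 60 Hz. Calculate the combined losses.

19500 W

P_in = √3·V·I·cosφ = 1.732×575×257×0.863 = 220882 W
P_out = 270×746 = 201420 W
Losses = P_in − P_out = 220882 − 201420 = 19462 W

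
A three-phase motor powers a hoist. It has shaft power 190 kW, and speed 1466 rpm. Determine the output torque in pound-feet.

913 lb·ft

ω = 2π × 1466/60 = 153.5 rad/s
τ = P/ω = 190000/153.5 = 1238 N·m
In lb·ft: 1238/1.356 = 913 lb·ft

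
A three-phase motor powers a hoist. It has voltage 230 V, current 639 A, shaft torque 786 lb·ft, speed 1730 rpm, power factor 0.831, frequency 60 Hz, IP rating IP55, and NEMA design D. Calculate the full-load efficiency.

91.3 %

τ = 786 lb·ft × 1.356 = 1066 N·m
ω = 2π × 1730/60 = 181.2 rad/s; P_out = τω = 1066 × 181.2 = 193159 W
P_in = √3·V_L·I_L·cosφ = 1.732 × 230 × 639 × 0.831 = 211533 W
η = P_out / P_in = 193159 / 211533 = 0.913 = 91.3%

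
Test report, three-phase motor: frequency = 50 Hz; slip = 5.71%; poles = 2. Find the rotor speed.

2829 rpm

n_s = 120f/p = 120×50/2 = 3000 rpm
n = n_s(1 − s) = 3000 × (1 − 0.0571) = 2829 rpm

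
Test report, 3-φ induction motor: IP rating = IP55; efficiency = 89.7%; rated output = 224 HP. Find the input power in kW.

P_out = 224 × 746 = 167104 W
P_in = P_out/η = 167104/0.897 = 186292 W = 186 kW

186 kW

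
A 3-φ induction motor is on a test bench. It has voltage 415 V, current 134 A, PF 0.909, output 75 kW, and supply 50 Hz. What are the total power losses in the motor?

12600 W

P_in = √3·V·I·cosφ = 1.732×415×134×0.909 = 87552 W
P_out = 75000 W
Losses = P_in − P_out = 87552 − 75000 = 12552 W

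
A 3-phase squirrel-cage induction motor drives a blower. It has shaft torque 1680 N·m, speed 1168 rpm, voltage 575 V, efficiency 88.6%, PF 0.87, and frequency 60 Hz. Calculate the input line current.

268 A

ω = 2π×1168/60 = 122.3 rad/s; P_out = τω = 1680 × 122.3 = 205464 W
P_in = P_out / η = 205464 / 0.886 = 231901 W
I_L = P_in / (√3·V_L·cosφ) = 231901 / (1.732 × 575 × 0.87) = 268 A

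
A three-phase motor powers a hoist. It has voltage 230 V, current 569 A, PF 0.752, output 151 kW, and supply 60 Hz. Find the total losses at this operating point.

P_in = √3·V·I·cosφ = 1.732×230×569×0.752 = 170453 W
P_out = 151000 W
Losses = P_in − P_out = 170453 − 151000 = 19453 W

19.5 kW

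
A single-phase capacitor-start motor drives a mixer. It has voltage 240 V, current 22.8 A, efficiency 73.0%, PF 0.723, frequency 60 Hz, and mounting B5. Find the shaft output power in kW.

2.89 kW

P_in = V·I·cosφ = 240 × 22.8 × 0.723 = 3956 W
P_out = η·P_in = 0.73 × 3956 = 2888 W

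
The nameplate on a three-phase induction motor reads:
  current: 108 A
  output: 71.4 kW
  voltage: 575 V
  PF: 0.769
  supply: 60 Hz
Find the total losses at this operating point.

P_in = √3·V·I·cosφ = 1.732×575×108×0.769 = 82711 W
P_out = 71400 W
Losses = P_in − P_out = 82711 − 71400 = 11311 W

11300 W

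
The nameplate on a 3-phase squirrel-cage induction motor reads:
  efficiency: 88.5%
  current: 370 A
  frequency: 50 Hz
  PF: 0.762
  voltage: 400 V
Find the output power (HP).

232 HP

P_in = √3·V·I·cosφ = 1.732 × 400 × 370 × 0.762 = 195328 W
P_out = η·P_in = 0.885 × 195328 = 172865 W
= 172865/746 = 232 HP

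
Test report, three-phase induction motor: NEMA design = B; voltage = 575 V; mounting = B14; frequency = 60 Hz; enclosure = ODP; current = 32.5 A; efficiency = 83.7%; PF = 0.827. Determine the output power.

22.4 kW

P_in = √3·V·I·cosφ = 1.732 × 575 × 32.5 × 0.827 = 26767 W
P_out = η·P_in = 0.837 × 26767 = 22404 W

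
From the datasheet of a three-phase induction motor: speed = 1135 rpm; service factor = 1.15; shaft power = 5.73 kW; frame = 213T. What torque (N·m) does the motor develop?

ω = 2π × 1135/60 = 118.9 rad/s
τ = P/ω = 5730/118.9 = 48.2 N·m

48.2 N·m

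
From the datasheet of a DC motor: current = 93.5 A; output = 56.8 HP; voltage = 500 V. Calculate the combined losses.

4380 W

P_in = V·I = 500×93.5 = 46750 W
P_out = 56.8×746 = 42373 W
Losses = P_in − P_out = 46750 − 42373 = 4377 W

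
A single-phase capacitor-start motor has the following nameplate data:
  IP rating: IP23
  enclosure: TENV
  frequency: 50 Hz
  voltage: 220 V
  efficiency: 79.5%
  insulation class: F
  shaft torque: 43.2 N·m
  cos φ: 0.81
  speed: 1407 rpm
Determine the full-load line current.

ω = 2π×1407/60 = 147.3 rad/s; P_out = τω = 43.2 × 147.3 = 6363 W
P_in = P_out / η = 6363 / 0.795 = 8004 W
I = P_in / (V·cosφ) = 8004 / (220 × 0.81) = 44.9 A

44.9 A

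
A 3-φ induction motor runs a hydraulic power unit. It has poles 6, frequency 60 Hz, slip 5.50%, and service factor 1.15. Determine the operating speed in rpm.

n_s = 120f/p = 120×60/6 = 1200 rpm
n = n_s(1 − s) = 1200 × (1 − 0.055) = 1134 rpm

1134 rpm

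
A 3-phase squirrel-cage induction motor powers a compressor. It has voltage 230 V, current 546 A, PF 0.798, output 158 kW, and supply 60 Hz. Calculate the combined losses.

P_in = √3·V·I·cosφ = 1.732×230×546×0.798 = 173569 W
P_out = 158000 W
Losses = P_in − P_out = 173569 − 158000 = 15569 W

15.6 kW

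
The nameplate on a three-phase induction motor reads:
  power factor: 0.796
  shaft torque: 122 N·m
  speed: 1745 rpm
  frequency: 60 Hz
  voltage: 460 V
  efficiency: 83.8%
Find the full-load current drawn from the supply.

41.9 A

ω = 2π×1745/60 = 182.7 rad/s; P_out = τω = 122 × 182.7 = 22289 W
P_in = P_out / η = 22289 / 0.838 = 26598 W
I_L = P_in / (√3·V_L·cosφ) = 26598 / (1.732 × 460 × 0.796) = 41.9 A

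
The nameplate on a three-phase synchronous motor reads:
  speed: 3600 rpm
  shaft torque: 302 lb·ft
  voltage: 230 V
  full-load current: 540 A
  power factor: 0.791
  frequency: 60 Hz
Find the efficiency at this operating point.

τ = 302 lb·ft × 1.356 = 409.5 N·m
ω = 2π × 3600/60 = 377 rad/s; P_out = τω = 409.5 × 377 = 154382 W
P_in = √3·V_L·I_L·cosφ = 1.732 × 230 × 540 × 0.791 = 170155 W
η = P_out / P_in = 154382 / 170155 = 0.907 = 90.7%

90.7 %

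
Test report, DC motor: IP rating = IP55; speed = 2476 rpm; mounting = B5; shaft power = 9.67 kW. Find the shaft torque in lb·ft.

27.5 lb·ft

ω = 2π × 2476/60 = 259.3 rad/s
τ = P/ω = 9670/259.3 = 37.29 N·m
In lb·ft: 37.29/1.356 = 27.5 lb·ft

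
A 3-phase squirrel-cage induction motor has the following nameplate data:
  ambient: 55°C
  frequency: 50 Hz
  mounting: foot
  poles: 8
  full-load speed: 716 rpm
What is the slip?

4.53 %

n_s = 120f/p = 120×50/8 = 750 rpm
s = (n_s − n)/n_s = (750 − 716)/750 = 0.0453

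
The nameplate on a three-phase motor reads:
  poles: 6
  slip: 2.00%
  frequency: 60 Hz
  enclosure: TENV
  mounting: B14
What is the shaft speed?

1176 rpm

n_s = 120f/p = 120×60/6 = 1200 rpm
n = n_s(1 − s) = 1200 × (1 − 0.02) = 1176 rpm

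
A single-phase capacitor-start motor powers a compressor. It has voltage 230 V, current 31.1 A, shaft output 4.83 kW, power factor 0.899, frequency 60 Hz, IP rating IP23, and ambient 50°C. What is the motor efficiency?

P_out = 4.83 kW = 4830 W
P_in = V·I·cosφ = 230 × 31.1 × 0.899 = 6431 W
η = P_out / P_in = 4830 / 6431 = 0.751 = 75.1%

75.1 %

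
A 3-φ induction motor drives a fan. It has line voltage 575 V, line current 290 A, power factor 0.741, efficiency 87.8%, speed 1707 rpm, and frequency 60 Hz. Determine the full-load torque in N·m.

P_in = √3·V·I·cosφ = 1.732 × 575 × 290 × 0.741 = 214009 W
P_out = η·P_in = 0.878 × 214009 = 187900 W
n = 1707 rpm
ω = 2π×1707/60 = 178.8 rad/s
τ = P_out/ω = 187900/178.8 = 1050 N·m

1050 N·m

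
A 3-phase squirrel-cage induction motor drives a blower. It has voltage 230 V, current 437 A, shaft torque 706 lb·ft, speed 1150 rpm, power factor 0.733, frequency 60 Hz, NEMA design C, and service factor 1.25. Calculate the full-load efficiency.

90.3 %

τ = 706 lb·ft × 1.356 = 957.3 N·m
ω = 2π × 1150/60 = 120.4 rad/s; P_out = τω = 957.3 × 120.4 = 115259 W
P_in = √3·V_L·I_L·cosφ = 1.732 × 230 × 437 × 0.733 = 127603 W
η = P_out / P_in = 115259 / 127603 = 0.903 = 90.3%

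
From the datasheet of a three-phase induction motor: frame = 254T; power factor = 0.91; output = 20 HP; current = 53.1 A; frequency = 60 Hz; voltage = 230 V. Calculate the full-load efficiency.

77.5 %

P_out = 20 × 746 = 14920 W
P_in = √3·V_L·I_L·cosφ = 1.732 × 230 × 53.1 × 0.91 = 19249 W
η = P_out / P_in = 14920 / 19249 = 0.775 = 77.5%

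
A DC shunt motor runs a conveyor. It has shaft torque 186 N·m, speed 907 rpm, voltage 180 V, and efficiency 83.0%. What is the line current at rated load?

ω = 2π×907/60 = 94.98 rad/s; P_out = τω = 186 × 94.98 = 17666 W
P_in = P_out / η = 17666 / 0.830 = 21284 W
I = P_in / V = 21284 / 180 = 118 A

118 A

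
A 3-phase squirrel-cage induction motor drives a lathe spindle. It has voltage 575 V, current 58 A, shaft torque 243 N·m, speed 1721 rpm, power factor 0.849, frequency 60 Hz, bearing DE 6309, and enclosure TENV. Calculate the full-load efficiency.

89.3 %

ω = 2π × 1721/60 = 180.2 rad/s; P_out = τω = 243 × 180.2 = 43789 W
P_in = √3·V_L·I_L·cosφ = 1.732 × 575 × 58 × 0.849 = 49040 W
η = P_out / P_in = 43789 / 49040 = 0.893 = 89.3%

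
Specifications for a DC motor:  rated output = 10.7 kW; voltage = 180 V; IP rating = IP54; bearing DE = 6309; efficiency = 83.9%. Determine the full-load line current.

70.9 A

P_out = 10.7 kW = 10700 W
P_in = P_out / η = 10700 / 0.839 = 12753 W
I = P_in / V = 12753 / 180 = 70.9 A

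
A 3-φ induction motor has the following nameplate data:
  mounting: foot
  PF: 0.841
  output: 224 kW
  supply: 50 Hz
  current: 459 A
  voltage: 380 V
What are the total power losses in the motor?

P_in = √3·V·I·cosφ = 1.732×380×459×0.841 = 254062 W
P_out = 224000 W
Losses = P_in − P_out = 254062 − 224000 = 30062 W

30.1 kW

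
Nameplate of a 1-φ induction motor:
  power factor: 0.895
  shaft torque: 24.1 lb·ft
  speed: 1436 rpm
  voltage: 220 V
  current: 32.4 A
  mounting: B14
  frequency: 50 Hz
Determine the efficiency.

τ = 24.1 lb·ft × 1.356 = 32.68 N·m
ω = 2π × 1436/60 = 150.4 rad/s; P_out = τω = 32.68 × 150.4 = 4915 W
P_in = V·I·cosφ = 220 × 32.4 × 0.895 = 6380 W
η = P_out / P_in = 4915 / 6380 = 0.770 = 77.0%

77.0 %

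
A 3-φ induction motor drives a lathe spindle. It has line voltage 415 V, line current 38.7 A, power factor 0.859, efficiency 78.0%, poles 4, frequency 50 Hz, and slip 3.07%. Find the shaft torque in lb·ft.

90.3 lb·ft

P_in = √3·V·I·cosφ = 1.732 × 415 × 38.7 × 0.859 = 23895 W
P_out = η·P_in = 0.78 × 23895 = 18638 W
n_s = 120×50/4 = 1500 rpm; n = 1500×(1−0.0307) = 1454 rpm
ω = 2π×1454/60 = 152.3 rad/s
τ = P_out/ω = 18638/152.3 = 122.4 N·m
In lb·ft: 122.4/1.356 = 90.3 lb·ft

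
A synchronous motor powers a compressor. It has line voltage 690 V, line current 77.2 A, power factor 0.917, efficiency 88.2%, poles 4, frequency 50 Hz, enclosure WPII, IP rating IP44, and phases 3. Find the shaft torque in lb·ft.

350 lb·ft

P_in = √3·V·I·cosφ = 1.732 × 690 × 77.2 × 0.917 = 84603 W
P_out = η·P_in = 0.882 × 84603 = 74620 W
n = n_s = 120×50/4 = 1500 rpm (synchronous)
ω = 2π×1500/60 = 157.1 rad/s
τ = P_out/ω = 74620/157.1 = 475 N·m
In lb·ft: 475/1.356 = 350 lb·ft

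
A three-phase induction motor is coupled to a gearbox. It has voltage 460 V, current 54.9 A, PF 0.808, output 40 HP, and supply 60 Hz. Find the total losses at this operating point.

P_in = √3·V·I·cosφ = 1.732×460×54.9×0.808 = 35342 W
P_out = 40×746 = 29840 W
Losses = P_in − P_out = 35342 − 29840 = 5502 W

5500 W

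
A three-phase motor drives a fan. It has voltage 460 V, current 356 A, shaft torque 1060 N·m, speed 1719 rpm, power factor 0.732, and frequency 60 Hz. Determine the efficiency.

ω = 2π × 1719/60 = 180 rad/s; P_out = τω = 1060 × 180 = 190800 W
P_in = √3·V_L·I_L·cosφ = 1.732 × 460 × 356 × 0.732 = 207619 W
η = P_out / P_in = 190800 / 207619 = 0.919 = 91.9%

91.9 %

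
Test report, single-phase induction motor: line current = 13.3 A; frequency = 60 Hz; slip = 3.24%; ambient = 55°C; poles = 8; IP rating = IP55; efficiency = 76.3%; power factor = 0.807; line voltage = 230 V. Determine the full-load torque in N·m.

20.7 N·m

P_in = V·I·cosφ = 230 × 13.3 × 0.807 = 2469 W
P_out = η·P_in = 0.763 × 2469 = 1884 W
n_s = 120×60/8 = 900 rpm; n = 900×(1−0.0324) = 871 rpm
ω = 2π×871/60 = 91.21 rad/s
τ = P_out/ω = 1884/91.21 = 20.7 N·m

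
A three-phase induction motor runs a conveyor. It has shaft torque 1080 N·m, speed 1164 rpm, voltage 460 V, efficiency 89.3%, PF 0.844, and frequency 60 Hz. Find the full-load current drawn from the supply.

219 A

ω = 2π×1164/60 = 121.9 rad/s; P_out = τω = 1080 × 121.9 = 131652 W
P_in = P_out / η = 131652 / 0.893 = 147427 W
I_L = P_in / (√3·V_L·cosφ) = 147427 / (1.732 × 460 × 0.844) = 219 A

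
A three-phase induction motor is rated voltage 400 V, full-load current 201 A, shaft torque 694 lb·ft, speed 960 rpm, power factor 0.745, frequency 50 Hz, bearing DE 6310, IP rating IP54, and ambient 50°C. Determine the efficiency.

91.2 %

τ = 694 lb·ft × 1.356 = 941.1 N·m
ω = 2π × 960/60 = 100.5 rad/s; P_out = τω = 941.1 × 100.5 = 94581 W
P_in = √3·V_L·I_L·cosφ = 1.732 × 400 × 201 × 0.745 = 103743 W
η = P_out / P_in = 94581 / 103743 = 0.912 = 91.2%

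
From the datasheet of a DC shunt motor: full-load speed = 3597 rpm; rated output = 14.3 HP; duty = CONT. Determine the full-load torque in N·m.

P_out = 14.3 × 746 = 10668 W
ω = 2π × 3597/60 = 376.7 rad/s
τ = P_out/ω = 10668/376.7 = 28.3 N·m

28.3 N·m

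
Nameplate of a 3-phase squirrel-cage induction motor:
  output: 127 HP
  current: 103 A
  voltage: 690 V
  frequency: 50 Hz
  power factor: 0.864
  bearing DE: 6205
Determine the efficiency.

89.1 %

P_out = 127 × 746 = 94742 W
P_in = √3·V_L·I_L·cosφ = 1.732 × 690 × 103 × 0.864 = 106353 W
η = P_out / P_in = 94742 / 106353 = 0.891 = 89.1%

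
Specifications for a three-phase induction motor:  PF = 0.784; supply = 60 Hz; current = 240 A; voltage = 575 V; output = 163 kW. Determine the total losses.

24.4 kW

P_in = √3·V·I·cosφ = 1.732×575×240×0.784 = 187389 W
P_out = 163000 W
Losses = P_in − P_out = 187389 − 163000 = 24389 W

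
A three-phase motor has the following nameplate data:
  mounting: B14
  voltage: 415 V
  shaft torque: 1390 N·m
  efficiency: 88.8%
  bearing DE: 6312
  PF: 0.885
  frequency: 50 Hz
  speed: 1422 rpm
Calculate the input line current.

ω = 2π×1422/60 = 148.9 rad/s; P_out = τω = 1390 × 148.9 = 206971 W
P_in = P_out / η = 206971 / 0.888 = 233075 W
I_L = P_in / (√3·V_L·cosφ) = 233075 / (1.732 × 415 × 0.885) = 366 A

366 A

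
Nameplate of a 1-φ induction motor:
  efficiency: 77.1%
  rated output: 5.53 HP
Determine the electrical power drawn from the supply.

P_out = 5.53 × 746 = 4125 W
P_in = P_out/η = 4125/0.771 = 5350 W = 5.35 kW

5.35 kW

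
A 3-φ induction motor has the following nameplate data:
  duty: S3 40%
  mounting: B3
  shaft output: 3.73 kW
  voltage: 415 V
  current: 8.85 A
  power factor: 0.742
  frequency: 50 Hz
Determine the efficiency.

79.0 %

P_out = 3.73 kW = 3730 W
P_in = √3·V_L·I_L·cosφ = 1.732 × 415 × 8.85 × 0.742 = 4720 W
η = P_out / P_in = 3730 / 4720 = 0.790 = 79.0%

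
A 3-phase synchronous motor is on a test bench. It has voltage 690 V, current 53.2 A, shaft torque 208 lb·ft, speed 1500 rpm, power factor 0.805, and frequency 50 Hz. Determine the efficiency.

86.6 %

τ = 208 lb·ft × 1.356 = 282 N·m
ω = 2π × 1500/60 = 157.1 rad/s; P_out = τω = 282 × 157.1 = 44302 W
P_in = √3·V_L·I_L·cosφ = 1.732 × 690 × 53.2 × 0.805 = 51180 W
η = P_out / P_in = 44302 / 51180 = 0.866 = 86.6%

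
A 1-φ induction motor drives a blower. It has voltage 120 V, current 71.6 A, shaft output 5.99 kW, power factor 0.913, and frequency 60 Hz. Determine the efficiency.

P_out = 5.99 kW = 5990 W
P_in = V·I·cosφ = 120 × 71.6 × 0.913 = 7844 W
η = P_out / P_in = 5990 / 7844 = 0.764 = 76.4%

76.4 %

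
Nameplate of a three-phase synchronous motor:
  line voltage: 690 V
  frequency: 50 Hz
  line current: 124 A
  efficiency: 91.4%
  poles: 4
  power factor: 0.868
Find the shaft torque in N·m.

P_in = √3·V·I·cosφ = 1.732 × 690 × 124 × 0.868 = 128629 W
P_out = η·P_in = 0.914 × 128629 = 117567 W
n = n_s = 120×50/4 = 1500 rpm (synchronous)
ω = 2π×1500/60 = 157.1 rad/s
τ = P_out/ω = 117567/157.1 = 748 N·m

748 N·m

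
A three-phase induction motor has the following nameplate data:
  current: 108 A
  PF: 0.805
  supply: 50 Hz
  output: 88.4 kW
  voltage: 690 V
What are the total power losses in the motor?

15500 W

P_in = √3·V·I·cosφ = 1.732×690×108×0.805 = 103900 W
P_out = 88400 W
Losses = P_in − P_out = 103900 − 88400 = 15500 W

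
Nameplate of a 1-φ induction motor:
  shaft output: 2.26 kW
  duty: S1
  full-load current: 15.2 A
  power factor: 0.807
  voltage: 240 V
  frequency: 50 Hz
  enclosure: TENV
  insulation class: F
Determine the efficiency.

76.8 %

P_out = 2.26 kW = 2260 W
P_in = V·I·cosφ = 240 × 15.2 × 0.807 = 2944 W
η = P_out / P_in = 2260 / 2944 = 0.768 = 76.8%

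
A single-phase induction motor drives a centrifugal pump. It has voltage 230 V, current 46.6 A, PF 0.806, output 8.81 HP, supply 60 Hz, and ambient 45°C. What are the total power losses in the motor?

P_in = V·I·cosφ = 230×46.6×0.806 = 8639 W
P_out = 8.81×746 = 6572 W
Losses = P_in − P_out = 8639 − 6572 = 2067 W

2.07 kW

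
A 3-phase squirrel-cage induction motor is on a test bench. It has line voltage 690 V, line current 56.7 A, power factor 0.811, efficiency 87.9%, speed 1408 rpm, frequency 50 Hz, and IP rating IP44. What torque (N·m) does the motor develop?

P_in = √3·V·I·cosφ = 1.732 × 690 × 56.7 × 0.811 = 54954 W
P_out = η·P_in = 0.879 × 54954 = 48305 W
n = 1408 rpm
ω = 2π×1408/60 = 147.4 rad/s
τ = P_out/ω = 48305/147.4 = 328 N·m

328 N·m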